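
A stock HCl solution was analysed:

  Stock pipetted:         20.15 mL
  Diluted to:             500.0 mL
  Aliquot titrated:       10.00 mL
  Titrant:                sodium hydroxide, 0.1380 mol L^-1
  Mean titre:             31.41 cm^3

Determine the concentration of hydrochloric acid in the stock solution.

10.76 mol/L

HCl + NaOH → NaCl + H2O
n(NaOH) = 0.03141 × 0.1380 = 4.335 × 10^-3 mol
n(HCl) in the aliquot = 4.335 × 10^-3 mol (1:1 ratio)
[HCl]_dilute = 4.335 × 10^-3 / 0.01000 = 0.4335 mol/L
Dilution factor = 500.0 / 20.15 = 24.81
[HCl]_stock = 0.4335 × 24.81 = 10.76 mol/L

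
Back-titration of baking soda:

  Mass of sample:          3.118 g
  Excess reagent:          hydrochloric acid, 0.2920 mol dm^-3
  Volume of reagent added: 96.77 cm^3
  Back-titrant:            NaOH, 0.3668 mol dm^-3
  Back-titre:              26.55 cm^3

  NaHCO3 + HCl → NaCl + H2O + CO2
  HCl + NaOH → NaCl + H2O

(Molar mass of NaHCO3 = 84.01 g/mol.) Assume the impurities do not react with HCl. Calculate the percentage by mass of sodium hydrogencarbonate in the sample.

n(HCl) added = 0.09677 × 0.2920 = 0.02826 mol
n(NaOH) used in back-titration = 0.02655 × 0.3668 = 9.739 × 10^-3 mol
n(HCl) left over = 9.739 × 10^-3 mol (1:1 ratio)
n(HCl) consumed by analyte = 0.02826 − 9.739 × 10^-3 = 0.01852 mol
n(NaHCO3) = 0.01852 mol (1:1 ratio)
mass of NaHCO3 = 0.01852 × 84.01 = 1.556 g
% NaHCO3 = 1.556 / 3.118 × 100 = 49.89 %

49.89 %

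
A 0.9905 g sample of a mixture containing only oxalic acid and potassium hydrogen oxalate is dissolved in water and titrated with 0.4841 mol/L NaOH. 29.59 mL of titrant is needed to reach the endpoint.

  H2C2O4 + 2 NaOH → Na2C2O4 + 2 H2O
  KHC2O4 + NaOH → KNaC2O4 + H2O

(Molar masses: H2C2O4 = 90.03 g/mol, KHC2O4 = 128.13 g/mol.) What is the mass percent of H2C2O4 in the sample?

n(NaOH) = 0.02959 × 0.4841 = 0.01432 mol
Let x = n(H2C2O4), y = n(KHC2O4).
Titrant: 2x + 1y = 0.01432;  mass: 90.03x + 128.13y = 0.9905
Solving, x = 5.083 × 10^-3 mol, y = 4.159 × 10^-3 mol
mass of H2C2O4 = 5.083 × 10^-3 × 90.03 = 0.4576 g
% H2C2O4 = 0.4576 / 0.9905 × 100 = 46.20 %

46.20 %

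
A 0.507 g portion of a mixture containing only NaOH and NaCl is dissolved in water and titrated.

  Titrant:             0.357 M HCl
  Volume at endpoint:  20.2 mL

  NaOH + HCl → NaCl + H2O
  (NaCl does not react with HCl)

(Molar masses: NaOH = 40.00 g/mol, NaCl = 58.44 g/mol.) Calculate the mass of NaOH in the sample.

n(HCl) = 0.0202 × 0.357 = 7.21 × 10^-3 mol
Let x = n(NaOH), y = n(NaCl).
Titrant: 1x = 7.21 × 10^-3;  mass: 40.00x + 58.44y = 0.507
Solving, x = 7.21 × 10^-3 mol, y = 3.74 × 10^-3 mol
mass of NaOH = 7.21 × 10^-3 × 40.00 = 0.288 g

0.288 g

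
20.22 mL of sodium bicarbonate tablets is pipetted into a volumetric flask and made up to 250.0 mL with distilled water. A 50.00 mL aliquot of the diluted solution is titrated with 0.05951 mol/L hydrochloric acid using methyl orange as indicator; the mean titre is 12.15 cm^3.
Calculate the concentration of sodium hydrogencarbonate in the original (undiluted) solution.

0.1788 mol/L

NaHCO3 + HCl → NaCl + H2O + CO2
n(HCl) = 0.01215 × 0.05951 = 7.230 × 10^-4 mol
n(NaHCO3) in the aliquot = 7.230 × 10^-4 mol (1:1 ratio)
[NaHCO3]_dilute = 7.230 × 10^-4 / 0.05000 = 0.01446 mol/L
Dilution factor = 250.0 / 20.22 = 12.36
[NaHCO3]_stock = 0.01446 × 12.36 = 0.1788 mol/L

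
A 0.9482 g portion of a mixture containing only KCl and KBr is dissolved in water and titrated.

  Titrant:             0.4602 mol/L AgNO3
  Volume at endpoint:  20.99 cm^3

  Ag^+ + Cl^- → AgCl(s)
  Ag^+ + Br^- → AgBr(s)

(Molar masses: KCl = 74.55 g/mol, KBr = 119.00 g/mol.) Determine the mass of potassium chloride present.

0.3376 g

n(AgNO3) = 0.02099 × 0.4602 = 9.660 × 10^-3 mol
Let x = n(KCl), y = n(KBr).
Titrant: 1x + 1y = 9.660 × 10^-3;  mass: 74.55x + 119.00y = 0.9482
Solving, x = 4.529 × 10^-3 mol, y = 5.131 × 10^-3 mol
mass of KCl = 4.529 × 10^-3 × 74.55 = 0.3376 g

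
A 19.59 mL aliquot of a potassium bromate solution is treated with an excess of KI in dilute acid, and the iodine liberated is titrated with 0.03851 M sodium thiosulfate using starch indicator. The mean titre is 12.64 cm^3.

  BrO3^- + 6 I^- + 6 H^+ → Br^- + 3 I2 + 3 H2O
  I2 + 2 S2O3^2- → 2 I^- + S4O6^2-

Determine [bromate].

n(S2O3^2-) = 0.01264 × 0.03851 = 4.868 × 10^-4 mol
n(I2) = n(S2O3^2-)/2 = 2.434 × 10^-4 mol
From the 1:3 ratio, n(BrO3^-) in the aliquot = 1/3 × 2.434 × 10^-4 = 8.113 × 10^-5 mol
[BrO3^-] = 8.113 × 10^-5 / 0.01959 = 0.004141 mol/L

0.004141 M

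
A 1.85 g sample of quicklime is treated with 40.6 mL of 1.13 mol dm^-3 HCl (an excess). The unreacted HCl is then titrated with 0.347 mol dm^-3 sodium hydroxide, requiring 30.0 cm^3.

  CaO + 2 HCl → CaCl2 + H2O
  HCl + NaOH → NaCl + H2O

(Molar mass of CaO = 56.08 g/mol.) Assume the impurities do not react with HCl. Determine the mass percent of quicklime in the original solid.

53.8 %

n(HCl) added = 0.0406 × 1.13 = 0.0459 mol
n(NaOH) used in back-titration = 0.0300 × 0.347 = 0.0104 mol
n(HCl) left over = 0.0104 mol (1:1 ratio)
n(HCl) consumed by analyte = 0.0459 − 0.0104 = 0.0355 mol
From the 1:2 ratio, n(CaO) = 1/2 × 0.0355 = 0.0177 mol
mass of CaO = 0.0177 × 56.08 = 0.995 g
% CaO = 0.995 / 1.85 × 100 = 53.8 %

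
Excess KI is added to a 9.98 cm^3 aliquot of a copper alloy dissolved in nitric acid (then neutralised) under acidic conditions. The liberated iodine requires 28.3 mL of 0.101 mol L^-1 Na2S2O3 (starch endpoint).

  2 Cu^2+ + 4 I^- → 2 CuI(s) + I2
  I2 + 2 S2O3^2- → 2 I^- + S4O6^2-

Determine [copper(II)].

0.286 mol/L

n(S2O3^2-) = 0.0283 × 0.101 = 2.86 × 10^-3 mol
n(I2) = n(S2O3^2-)/2 = 1.43 × 10^-3 mol
From the 2:1 ratio, n(Cu2+) in the aliquot = 2/1 × 1.43 × 10^-3 = 2.86 × 10^-3 mol
[Cu2+] = 2.86 × 10^-3 / 0.00998 = 0.286 mol/L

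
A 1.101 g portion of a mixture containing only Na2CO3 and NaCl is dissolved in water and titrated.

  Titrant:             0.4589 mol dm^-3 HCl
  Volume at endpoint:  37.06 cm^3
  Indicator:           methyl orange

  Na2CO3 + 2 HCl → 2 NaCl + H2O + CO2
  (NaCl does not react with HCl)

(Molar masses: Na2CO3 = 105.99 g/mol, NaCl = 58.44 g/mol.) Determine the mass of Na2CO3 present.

0.9013 g

n(HCl) = 0.03706 × 0.4589 = 0.01701 mol
Let x = n(Na2CO3), y = n(NaCl).
Titrant: 2x = 0.01701;  mass: 105.99x + 58.44y = 1.101
Solving, x = 8.503 × 10^-3 mol, y = 3.418 × 10^-3 mol
mass of Na2CO3 = 8.503 × 10^-3 × 105.99 = 0.9013 g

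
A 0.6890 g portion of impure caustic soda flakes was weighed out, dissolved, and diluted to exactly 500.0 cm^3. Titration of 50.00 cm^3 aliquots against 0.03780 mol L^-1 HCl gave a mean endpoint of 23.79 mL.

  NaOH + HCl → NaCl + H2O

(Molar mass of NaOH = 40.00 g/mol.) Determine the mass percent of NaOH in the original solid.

52.21 %

n(HCl) per titration = 0.02379 × 0.03780 = 8.993 × 10^-4 mol
n(NaOH) in each aliquot = 8.993 × 10^-4 mol (1:1 ratio)
n(NaOH) in the whole flask = 8.993 × 10^-4 × 500.0/50.00 = 8.993 × 10^-3 mol
mass of NaOH = 8.993 × 10^-3 × 40.00 = 0.3597 g
% NaOH = 0.3597 / 0.6890 × 100 = 52.21 %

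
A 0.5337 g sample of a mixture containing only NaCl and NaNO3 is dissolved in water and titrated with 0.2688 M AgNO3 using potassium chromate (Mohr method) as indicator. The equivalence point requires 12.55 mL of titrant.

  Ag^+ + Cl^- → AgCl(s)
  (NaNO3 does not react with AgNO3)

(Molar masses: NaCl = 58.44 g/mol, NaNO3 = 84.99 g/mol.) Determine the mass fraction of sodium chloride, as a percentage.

36.94 %

n(AgNO3) = 0.01255 × 0.2688 = 3.373 × 10^-3 mol
Let x = n(NaCl), y = n(NaNO3).
Titrant: 1x = 3.373 × 10^-3;  mass: 58.44x + 84.99y = 0.5337
Solving, x = 3.373 × 10^-3 mol, y = 3.960 × 10^-3 mol
mass of NaCl = 3.373 × 10^-3 × 58.44 = 0.1971 g
% NaCl = 0.1971 / 0.5337 × 100 = 36.94 %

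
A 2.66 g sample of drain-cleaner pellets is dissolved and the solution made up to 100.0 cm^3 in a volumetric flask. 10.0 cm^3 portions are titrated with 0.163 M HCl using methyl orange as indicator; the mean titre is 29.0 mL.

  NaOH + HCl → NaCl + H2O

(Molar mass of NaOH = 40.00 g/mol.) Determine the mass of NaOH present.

n(HCl) per titration = 0.0290 × 0.163 = 4.73 × 10^-3 mol
n(NaOH) in each aliquot = 4.73 × 10^-3 mol (1:1 ratio)
n(NaOH) in the whole flask = 4.73 × 10^-3 × 100.0/10.0 = 0.0473 mol
mass of NaOH = 0.0473 × 40.00 = 1.89 g

1.89 g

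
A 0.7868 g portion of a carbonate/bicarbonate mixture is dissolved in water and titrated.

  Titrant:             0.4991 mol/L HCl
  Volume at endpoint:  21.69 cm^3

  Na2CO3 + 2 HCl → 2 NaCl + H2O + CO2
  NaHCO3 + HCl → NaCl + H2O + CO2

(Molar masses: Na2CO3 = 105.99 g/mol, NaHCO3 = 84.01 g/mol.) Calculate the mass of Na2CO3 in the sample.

n(HCl) = 0.02169 × 0.4991 = 0.01083 mol
Let x = n(Na2CO3), y = n(NaHCO3).
Titrant: 2x + 1y = 0.01083;  mass: 105.99x + 84.01y = 0.7868
Solving, x = 1.977 × 10^-3 mol, y = 6.871 × 10^-3 mol
mass of Na2CO3 = 1.977 × 10^-3 × 105.99 = 0.2096 g

0.2096 g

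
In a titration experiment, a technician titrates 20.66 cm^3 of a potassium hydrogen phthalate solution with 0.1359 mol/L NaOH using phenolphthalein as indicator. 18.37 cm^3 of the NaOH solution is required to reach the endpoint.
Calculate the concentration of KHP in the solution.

0.1208 mol/L

KHC8H4O4 + NaOH → KNaC8H4O4 + H2O
n(NaOH) = 0.01837 L × 0.1359 mol/L = 2.496 × 10^-3 mol
n(KHC8H4O4) = 2.496 × 10^-3 mol (1:1 mole ratio)
[KHC8H4O4] = 2.496 × 10^-3 mol / 0.02066 L = 0.1208 mol/L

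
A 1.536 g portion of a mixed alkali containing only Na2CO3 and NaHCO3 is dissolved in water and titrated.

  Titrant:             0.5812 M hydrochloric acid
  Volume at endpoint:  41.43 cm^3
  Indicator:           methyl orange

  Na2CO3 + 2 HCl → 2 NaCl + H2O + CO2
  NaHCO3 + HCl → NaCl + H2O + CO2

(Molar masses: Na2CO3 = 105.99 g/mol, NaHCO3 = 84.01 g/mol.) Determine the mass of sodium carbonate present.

n(HCl) = 0.04143 × 0.5812 = 0.02408 mol
Let x = n(Na2CO3), y = n(NaHCO3).
Titrant: 2x + 1y = 0.02408;  mass: 105.99x + 84.01y = 1.536
Solving, x = 7.849 × 10^-3 mol, y = 8.381 × 10^-3 mol
mass of Na2CO3 = 7.849 × 10^-3 × 105.99 = 0.8319 g

0.8319 g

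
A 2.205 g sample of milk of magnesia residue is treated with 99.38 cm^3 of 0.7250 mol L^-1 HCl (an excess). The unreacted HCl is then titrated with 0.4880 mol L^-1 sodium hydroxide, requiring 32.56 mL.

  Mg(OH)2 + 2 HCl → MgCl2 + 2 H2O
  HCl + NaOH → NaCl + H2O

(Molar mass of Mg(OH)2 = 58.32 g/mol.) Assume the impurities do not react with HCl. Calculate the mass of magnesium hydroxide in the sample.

n(HCl) added = 0.09938 × 0.7250 = 0.07205 mol
n(NaOH) used in back-titration = 0.03256 × 0.4880 = 0.01589 mol
n(HCl) left over = 0.01589 mol (1:1 ratio)
n(HCl) consumed by analyte = 0.07205 − 0.01589 = 0.05616 mol
From the 1:2 ratio, n(Mg(OH)2) = 1/2 × 0.05616 = 0.02808 mol
mass of Mg(OH)2 = 0.02808 × 58.32 = 1.638 g

1.638 g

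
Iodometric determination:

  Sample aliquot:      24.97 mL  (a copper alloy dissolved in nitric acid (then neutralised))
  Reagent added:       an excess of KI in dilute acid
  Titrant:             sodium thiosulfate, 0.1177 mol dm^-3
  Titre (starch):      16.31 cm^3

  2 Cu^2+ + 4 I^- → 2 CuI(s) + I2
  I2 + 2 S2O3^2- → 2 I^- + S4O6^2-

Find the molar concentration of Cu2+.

n(S2O3^2-) = 0.01631 × 0.1177 = 1.920 × 10^-3 mol
n(I2) = n(S2O3^2-)/2 = 9.598 × 10^-4 mol
From the 2:1 ratio, n(Cu2+) in the aliquot = 2/1 × 9.598 × 10^-4 = 1.920 × 10^-3 mol
[Cu2+] = 1.920 × 10^-3 / 0.02497 = 0.07688 mol/L

0.07688 mol/L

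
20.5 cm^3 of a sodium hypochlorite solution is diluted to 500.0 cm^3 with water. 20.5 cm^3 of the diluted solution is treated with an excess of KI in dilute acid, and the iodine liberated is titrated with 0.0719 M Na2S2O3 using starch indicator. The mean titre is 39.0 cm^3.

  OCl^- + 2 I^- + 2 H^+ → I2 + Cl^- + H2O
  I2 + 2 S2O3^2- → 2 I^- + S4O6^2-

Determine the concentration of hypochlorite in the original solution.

1.67 M

n(S2O3^2-) = 0.0390 × 0.0719 = 2.80 × 10^-3 mol
n(I2) = n(S2O3^2-)/2 = 1.40 × 10^-3 mol
n(OCl^-) in the aliquot = 1.40 × 10^-3 mol (1:1 ratio)
[OCl^-]_dilute = 1.40 × 10^-3 / 0.0205 = 0.0684 mol/L
[OCl^-]_original = 0.0684 × 500.0/20.5 = 1.67 mol/L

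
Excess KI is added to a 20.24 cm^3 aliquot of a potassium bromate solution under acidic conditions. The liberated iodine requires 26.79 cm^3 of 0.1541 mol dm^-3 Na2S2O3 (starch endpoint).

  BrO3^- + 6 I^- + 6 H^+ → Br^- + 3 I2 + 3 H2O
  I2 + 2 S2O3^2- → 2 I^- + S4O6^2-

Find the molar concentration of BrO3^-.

0.03399 mol/L

n(S2O3^2-) = 0.02679 × 0.1541 = 4.128 × 10^-3 mol
n(I2) = n(S2O3^2-)/2 = 2.064 × 10^-3 mol
From the 1:3 ratio, n(BrO3^-) in the aliquot = 1/3 × 2.064 × 10^-3 = 6.881 × 10^-4 mol
[BrO3^-] = 6.881 × 10^-4 / 0.02024 = 0.03399 mol/L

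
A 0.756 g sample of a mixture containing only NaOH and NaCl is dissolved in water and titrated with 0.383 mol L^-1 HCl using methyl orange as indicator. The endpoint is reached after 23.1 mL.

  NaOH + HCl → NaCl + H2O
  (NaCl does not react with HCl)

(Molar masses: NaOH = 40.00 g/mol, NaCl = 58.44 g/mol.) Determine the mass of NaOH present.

0.354 g

n(HCl) = 0.0231 × 0.383 = 8.85 × 10^-3 mol
Let x = n(NaOH), y = n(NaCl).
Titrant: 1x = 8.85 × 10^-3;  mass: 40.00x + 58.44y = 0.756
Solving, x = 8.85 × 10^-3 mol, y = 6.88 × 10^-3 mol
mass of NaOH = 8.85 × 10^-3 × 40.00 = 0.354 g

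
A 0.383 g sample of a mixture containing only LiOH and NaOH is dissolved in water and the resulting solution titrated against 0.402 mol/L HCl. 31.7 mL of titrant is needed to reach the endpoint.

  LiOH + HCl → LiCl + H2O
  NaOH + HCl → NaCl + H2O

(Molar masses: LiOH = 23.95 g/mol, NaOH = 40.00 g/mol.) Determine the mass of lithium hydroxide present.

n(HCl) = 0.0317 × 0.402 = 0.0127 mol
Let x = n(LiOH), y = n(NaOH).
Titrant: 1x + 1y = 0.0127;  mass: 23.95x + 40.00y = 0.383
Solving, x = 7.90 × 10^-3 mol, y = 4.85 × 10^-3 mol
mass of LiOH = 7.90 × 10^-3 × 23.95 = 0.189 g

0.189 g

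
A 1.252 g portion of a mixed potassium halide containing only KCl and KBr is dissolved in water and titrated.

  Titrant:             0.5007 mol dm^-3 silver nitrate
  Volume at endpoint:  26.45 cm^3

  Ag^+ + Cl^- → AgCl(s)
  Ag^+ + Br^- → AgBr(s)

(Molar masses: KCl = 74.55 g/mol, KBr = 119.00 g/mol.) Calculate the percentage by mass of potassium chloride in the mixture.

n(AgNO3) = 0.02645 × 0.5007 = 0.01324 mol
Let x = n(KCl), y = n(KBr).
Titrant: 1x + 1y = 0.01324;  mass: 74.55x + 119.00y = 1.252
Solving, x = 7.289 × 10^-3 mol, y = 5.955 × 10^-3 mol
mass of KCl = 7.289 × 10^-3 × 74.55 = 0.5434 g
% KCl = 0.5434 / 1.252 × 100 = 43.40 %

43.40 %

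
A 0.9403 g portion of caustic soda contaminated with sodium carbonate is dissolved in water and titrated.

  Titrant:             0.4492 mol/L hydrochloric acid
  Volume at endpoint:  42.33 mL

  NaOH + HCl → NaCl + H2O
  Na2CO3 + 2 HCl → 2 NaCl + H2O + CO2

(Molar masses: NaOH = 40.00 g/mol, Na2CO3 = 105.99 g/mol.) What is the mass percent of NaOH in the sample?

n(HCl) = 0.04233 × 0.4492 = 0.01901 mol
Let x = n(NaOH), y = n(Na2CO3).
Titrant: 1x + 2y = 0.01901;  mass: 40.00x + 105.99y = 0.9403
Solving, x = 5.185 × 10^-3 mol, y = 6.915 × 10^-3 mol
mass of NaOH = 5.185 × 10^-3 × 40.00 = 0.2074 g
% NaOH = 0.2074 / 0.9403 × 100 = 22.06 %

22.06 %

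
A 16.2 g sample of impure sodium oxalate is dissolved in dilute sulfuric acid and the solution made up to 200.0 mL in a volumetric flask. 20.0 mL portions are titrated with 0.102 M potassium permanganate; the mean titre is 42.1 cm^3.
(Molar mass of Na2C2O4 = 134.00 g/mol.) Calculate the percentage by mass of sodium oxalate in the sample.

2 MnO4^- + 5 C2O4^2- + 16 H^+ → 2 Mn^2+ + 10 CO2 + 8 H2O
n(KMnO4) per titration = 0.0421 × 0.102 = 4.29 × 10^-3 mol
From the 5:2 ratio, n(Na2C2O4) in each aliquot = 5/2 × 4.29 × 10^-3 = 0.0107 mol
n(Na2C2O4) in the whole flask = 0.0107 × 200.0/20.0 = 0.107 mol
mass of Na2C2O4 = 0.107 × 134.00 = 14.4 g
% Na2C2O4 = 14.4 / 16.2 × 100 = 88.8 %

88.8 %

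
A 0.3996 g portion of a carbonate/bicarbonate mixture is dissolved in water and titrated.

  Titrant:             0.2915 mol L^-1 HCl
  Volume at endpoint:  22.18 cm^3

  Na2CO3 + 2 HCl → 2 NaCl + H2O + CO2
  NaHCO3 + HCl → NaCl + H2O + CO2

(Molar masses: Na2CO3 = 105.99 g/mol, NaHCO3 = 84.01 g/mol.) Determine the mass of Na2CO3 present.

n(HCl) = 0.02218 × 0.2915 = 6.465 × 10^-3 mol
Let x = n(Na2CO3), y = n(NaHCO3).
Titrant: 2x + 1y = 6.465 × 10^-3;  mass: 105.99x + 84.01y = 0.3996
Solving, x = 2.314 × 10^-3 mol, y = 1.837 × 10^-3 mol
mass of Na2CO3 = 2.314 × 10^-3 × 105.99 = 0.2453 g

0.2453 g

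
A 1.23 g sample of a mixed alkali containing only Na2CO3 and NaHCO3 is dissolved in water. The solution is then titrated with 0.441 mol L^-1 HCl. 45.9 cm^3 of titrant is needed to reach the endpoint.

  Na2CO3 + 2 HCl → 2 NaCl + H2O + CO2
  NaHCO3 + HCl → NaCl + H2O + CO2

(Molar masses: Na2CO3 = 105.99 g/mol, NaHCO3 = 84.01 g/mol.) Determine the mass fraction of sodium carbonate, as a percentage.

n(HCl) = 0.0459 × 0.441 = 0.0202 mol
Let x = n(Na2CO3), y = n(NaHCO3).
Titrant: 2x + 1y = 0.0202;  mass: 105.99x + 84.01y = 1.23
Solving, x = 7.59 × 10^-3 mol, y = 5.07 × 10^-3 mol
mass of Na2CO3 = 7.59 × 10^-3 × 105.99 = 0.804 g
% Na2CO3 = 0.804 / 1.23 × 100 = 65.4 %

65.4 %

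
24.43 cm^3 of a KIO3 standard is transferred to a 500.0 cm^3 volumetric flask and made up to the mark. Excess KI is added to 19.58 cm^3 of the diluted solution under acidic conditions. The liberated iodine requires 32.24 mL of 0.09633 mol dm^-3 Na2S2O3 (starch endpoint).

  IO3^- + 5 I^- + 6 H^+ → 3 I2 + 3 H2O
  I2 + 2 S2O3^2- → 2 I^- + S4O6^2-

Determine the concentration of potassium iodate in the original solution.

0.5411 mol/L

n(S2O3^2-) = 0.03224 × 0.09633 = 3.106 × 10^-3 mol
n(I2) = n(S2O3^2-)/2 = 1.553 × 10^-3 mol
From the 1:3 ratio, n(IO3^-) in the aliquot = 1/3 × 1.553 × 10^-3 = 5.176 × 10^-4 mol
[IO3^-]_dilute = 5.176 × 10^-4 / 0.01958 = 0.02644 mol/L
[IO3^-]_original = 0.02644 × 500.0/24.43 = 0.5411 mol/L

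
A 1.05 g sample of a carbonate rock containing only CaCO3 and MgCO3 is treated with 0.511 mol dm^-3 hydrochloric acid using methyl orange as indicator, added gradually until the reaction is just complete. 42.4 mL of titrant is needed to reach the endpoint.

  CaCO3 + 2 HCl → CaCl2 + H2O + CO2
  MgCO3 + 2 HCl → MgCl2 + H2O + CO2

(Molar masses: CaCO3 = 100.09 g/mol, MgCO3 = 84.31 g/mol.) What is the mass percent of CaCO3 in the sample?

n(HCl) = 0.0424 × 0.511 = 0.0217 mol
Let x = n(CaCO3), y = n(MgCO3).
Titrant: 2x + 2y = 0.0217;  mass: 100.09x + 84.31y = 1.05
Solving, x = 8.66 × 10^-3 mol, y = 2.17 × 10^-3 mol
mass of CaCO3 = 8.66 × 10^-3 × 100.09 = 0.867 g
% CaCO3 = 0.867 / 1.05 × 100 = 82.5 %

82.5 %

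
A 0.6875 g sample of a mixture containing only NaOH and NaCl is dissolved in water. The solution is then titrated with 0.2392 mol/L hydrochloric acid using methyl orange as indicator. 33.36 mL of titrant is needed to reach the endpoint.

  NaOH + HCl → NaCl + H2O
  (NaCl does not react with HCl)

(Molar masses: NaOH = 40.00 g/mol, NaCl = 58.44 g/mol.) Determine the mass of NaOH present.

n(HCl) = 0.03336 × 0.2392 = 7.980 × 10^-3 mol
Let x = n(NaOH), y = n(NaCl).
Titrant: 1x = 7.980 × 10^-3;  mass: 40.00x + 58.44y = 0.6875
Solving, x = 7.980 × 10^-3 mol, y = 6.302 × 10^-3 mol
mass of NaOH = 7.980 × 10^-3 × 40.00 = 0.3192 g

0.3192 g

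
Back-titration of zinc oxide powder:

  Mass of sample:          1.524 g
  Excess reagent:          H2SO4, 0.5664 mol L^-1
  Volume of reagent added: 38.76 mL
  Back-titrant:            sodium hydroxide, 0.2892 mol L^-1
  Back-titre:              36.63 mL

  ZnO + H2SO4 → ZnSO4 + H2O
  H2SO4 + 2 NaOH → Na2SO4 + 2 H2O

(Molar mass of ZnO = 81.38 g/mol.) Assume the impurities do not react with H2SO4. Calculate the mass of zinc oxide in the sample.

1.356 g

n(H2SO4) added = 0.03876 × 0.5664 = 0.02195 mol
n(NaOH) used in back-titration = 0.03663 × 0.2892 = 0.01059 mol
From the 1:2 ratio, n(H2SO4) left over = 1/2 × 0.01059 = 5.297 × 10^-3 mol
n(H2SO4) consumed by analyte = 0.02195 − 5.297 × 10^-3 = 0.01666 mol
n(ZnO) = 0.01666 mol (1:1 ratio)
mass of ZnO = 0.01666 × 81.38 = 1.356 g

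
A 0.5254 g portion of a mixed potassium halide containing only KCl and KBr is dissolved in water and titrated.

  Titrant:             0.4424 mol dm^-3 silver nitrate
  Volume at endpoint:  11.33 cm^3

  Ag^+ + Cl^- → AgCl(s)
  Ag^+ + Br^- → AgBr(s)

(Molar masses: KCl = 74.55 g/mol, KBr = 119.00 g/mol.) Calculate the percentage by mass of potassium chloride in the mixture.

22.69 %

n(AgNO3) = 0.01133 × 0.4424 = 5.012 × 10^-3 mol
Let x = n(KCl), y = n(KBr).
Titrant: 1x + 1y = 5.012 × 10^-3;  mass: 74.55x + 119.00y = 0.5254
Solving, x = 1.599 × 10^-3 mol, y = 3.413 × 10^-3 mol
mass of KCl = 1.599 × 10^-3 × 74.55 = 0.1192 g
% KCl = 0.1192 / 0.5254 × 100 = 22.69 %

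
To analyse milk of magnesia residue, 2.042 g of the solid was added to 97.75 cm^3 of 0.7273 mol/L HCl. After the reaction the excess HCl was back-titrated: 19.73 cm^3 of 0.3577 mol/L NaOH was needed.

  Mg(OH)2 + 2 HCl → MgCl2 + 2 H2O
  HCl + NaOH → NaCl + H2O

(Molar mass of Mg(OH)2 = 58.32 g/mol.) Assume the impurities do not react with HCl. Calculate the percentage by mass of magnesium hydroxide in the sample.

91.44 %

n(HCl) added = 0.09775 × 0.7273 = 0.07109 mol
n(NaOH) used in back-titration = 0.01973 × 0.3577 = 7.057 × 10^-3 mol
n(HCl) left over = 7.057 × 10^-3 mol (1:1 ratio)
n(HCl) consumed by analyte = 0.07109 − 7.057 × 10^-3 = 0.06404 mol
From the 1:2 ratio, n(Mg(OH)2) = 1/2 × 0.06404 = 0.03202 mol
mass of Mg(OH)2 = 0.03202 × 58.32 = 1.867 g
% Mg(OH)2 = 1.867 / 2.042 × 100 = 91.44 %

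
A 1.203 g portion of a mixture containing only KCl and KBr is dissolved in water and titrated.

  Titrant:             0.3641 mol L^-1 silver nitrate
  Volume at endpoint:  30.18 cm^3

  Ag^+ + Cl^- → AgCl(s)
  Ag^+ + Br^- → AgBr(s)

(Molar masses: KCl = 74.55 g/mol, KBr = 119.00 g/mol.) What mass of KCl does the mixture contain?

0.1755 g

n(AgNO3) = 0.03018 × 0.3641 = 0.01099 mol
Let x = n(KCl), y = n(KBr).
Titrant: 1x + 1y = 0.01099;  mass: 74.55x + 119.00y = 1.203
Solving, x = 2.354 × 10^-3 mol, y = 8.635 × 10^-3 mol
mass of KCl = 2.354 × 10^-3 × 74.55 = 0.1755 g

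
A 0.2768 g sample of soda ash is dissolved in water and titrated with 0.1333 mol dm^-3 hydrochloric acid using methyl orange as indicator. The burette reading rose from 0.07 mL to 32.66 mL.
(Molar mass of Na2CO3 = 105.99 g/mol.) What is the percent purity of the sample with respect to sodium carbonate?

Na2CO3 + 2 HCl → 2 NaCl + H2O + CO2
n(HCl) = 0.03259 L × 0.1333 mol/L = 4.344 × 10^-3 mol
From the 1:2 ratio, n(Na2CO3) = 1/2 × 4.344 × 10^-3 = 2.172 × 10^-3 mol
mass of Na2CO3 = 2.172 × 10^-3 × 105.99 g/mol = 0.2302 g
% Na2CO3 = 0.2302 / 0.2768 × 100 = 83.17 %

83.17 %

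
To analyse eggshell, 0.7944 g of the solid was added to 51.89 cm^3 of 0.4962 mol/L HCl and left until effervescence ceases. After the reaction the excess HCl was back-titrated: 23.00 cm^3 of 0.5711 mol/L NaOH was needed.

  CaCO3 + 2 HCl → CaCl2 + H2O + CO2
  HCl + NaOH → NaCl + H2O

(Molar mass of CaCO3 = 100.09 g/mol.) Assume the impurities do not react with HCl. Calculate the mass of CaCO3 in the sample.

0.6312 g

n(HCl) added = 0.05189 × 0.4962 = 0.02575 mol
n(NaOH) used in back-titration = 0.02300 × 0.5711 = 0.01314 mol
n(HCl) left over = 0.01314 mol (1:1 ratio)
n(HCl) consumed by analyte = 0.02575 − 0.01314 = 0.01261 mol
From the 1:2 ratio, n(CaCO3) = 1/2 × 0.01261 = 6.306 × 10^-3 mol
mass of CaCO3 = 6.306 × 10^-3 × 100.09 = 0.6312 g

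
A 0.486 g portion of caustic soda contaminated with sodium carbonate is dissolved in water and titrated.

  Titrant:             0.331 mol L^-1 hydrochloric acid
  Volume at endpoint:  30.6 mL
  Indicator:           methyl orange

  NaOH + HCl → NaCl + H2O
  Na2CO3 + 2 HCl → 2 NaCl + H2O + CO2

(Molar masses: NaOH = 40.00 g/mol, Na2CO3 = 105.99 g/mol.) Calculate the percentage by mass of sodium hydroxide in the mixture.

n(HCl) = 0.0306 × 0.331 = 0.0101 mol
Let x = n(NaOH), y = n(Na2CO3).
Titrant: 1x + 2y = 0.0101;  mass: 40.00x + 105.99y = 0.486
Solving, x = 3.91 × 10^-3 mol, y = 3.11 × 10^-3 mol
mass of NaOH = 3.91 × 10^-3 × 40.00 = 0.156 g
% NaOH = 0.156 / 0.486 × 100 = 32.2 %

32.2 %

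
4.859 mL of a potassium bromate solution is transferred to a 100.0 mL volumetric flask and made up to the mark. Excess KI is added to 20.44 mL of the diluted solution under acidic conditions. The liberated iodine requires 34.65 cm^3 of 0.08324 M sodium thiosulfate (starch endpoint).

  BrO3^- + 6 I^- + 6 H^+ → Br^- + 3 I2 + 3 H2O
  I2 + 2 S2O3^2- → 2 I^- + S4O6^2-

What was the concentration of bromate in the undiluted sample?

n(S2O3^2-) = 0.03465 × 0.08324 = 2.884 × 10^-3 mol
n(I2) = n(S2O3^2-)/2 = 1.442 × 10^-3 mol
From the 1:3 ratio, n(BrO3^-) in the aliquot = 1/3 × 1.442 × 10^-3 = 4.807 × 10^-4 mol
[BrO3^-]_dilute = 4.807 × 10^-4 / 0.02044 = 0.02352 mol/L
[BrO3^-]_original = 0.02352 × 100.0/4.859 = 0.4840 mol/L

0.4840 M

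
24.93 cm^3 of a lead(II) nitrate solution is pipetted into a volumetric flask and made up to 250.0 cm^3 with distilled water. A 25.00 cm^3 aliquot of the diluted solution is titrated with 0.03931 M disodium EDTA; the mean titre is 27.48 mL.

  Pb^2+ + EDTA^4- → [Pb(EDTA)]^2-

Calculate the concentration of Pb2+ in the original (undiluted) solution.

n(EDTA) = 0.02748 × 0.03931 = 1.080 × 10^-3 mol
n(Pb2+) in the aliquot = 1.080 × 10^-3 mol (1:1 ratio)
[Pb2+]_dilute = 1.080 × 10^-3 / 0.02500 = 0.04321 mol/L
Dilution factor = 250.0 / 24.93 = 10.03
[Pb2+]_stock = 0.04321 × 10.03 = 0.4333 mol/L

0.4333 M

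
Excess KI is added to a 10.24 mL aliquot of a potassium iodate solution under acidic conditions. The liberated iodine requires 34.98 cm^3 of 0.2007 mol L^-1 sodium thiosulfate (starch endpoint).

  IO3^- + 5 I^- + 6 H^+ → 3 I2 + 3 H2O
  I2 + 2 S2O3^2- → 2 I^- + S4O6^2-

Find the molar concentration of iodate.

0.1143 mol/L

n(S2O3^2-) = 0.03498 × 0.2007 = 7.020 × 10^-3 mol
n(I2) = n(S2O3^2-)/2 = 3.510 × 10^-3 mol
From the 1:3 ratio, n(IO3^-) in the aliquot = 1/3 × 3.510 × 10^-3 = 1.170 × 10^-3 mol
[IO3^-] = 1.170 × 10^-3 / 0.01024 = 0.1143 mol/L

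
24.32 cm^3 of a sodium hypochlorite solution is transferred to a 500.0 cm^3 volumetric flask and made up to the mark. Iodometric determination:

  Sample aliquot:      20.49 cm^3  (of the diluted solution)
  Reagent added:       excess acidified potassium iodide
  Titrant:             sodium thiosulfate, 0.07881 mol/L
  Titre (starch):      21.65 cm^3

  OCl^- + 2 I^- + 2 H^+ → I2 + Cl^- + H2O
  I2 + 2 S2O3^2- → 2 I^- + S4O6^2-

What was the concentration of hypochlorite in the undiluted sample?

0.8560 mol/L

n(S2O3^2-) = 0.02165 × 0.07881 = 1.706 × 10^-3 mol
n(I2) = n(S2O3^2-)/2 = 8.531 × 10^-4 mol
n(OCl^-) in the aliquot = 8.531 × 10^-4 mol (1:1 ratio)
[OCl^-]_dilute = 8.531 × 10^-4 / 0.02049 = 0.04164 mol/L
[OCl^-]_original = 0.04164 × 500.0/24.32 = 0.8560 mol/L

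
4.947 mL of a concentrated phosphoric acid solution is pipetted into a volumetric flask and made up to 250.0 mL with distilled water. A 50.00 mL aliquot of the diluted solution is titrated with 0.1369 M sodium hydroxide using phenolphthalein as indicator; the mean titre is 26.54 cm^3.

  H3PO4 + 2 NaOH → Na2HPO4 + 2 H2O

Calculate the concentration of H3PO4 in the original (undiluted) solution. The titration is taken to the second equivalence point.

1.836 M

n(NaOH) = 0.02654 × 0.1369 = 3.633 × 10^-3 mol
From the 1:2 ratio, n(H3PO4) in the aliquot = 1/2 × 3.633 × 10^-3 = 1.817 × 10^-3 mol
[H3PO4]_dilute = 1.817 × 10^-3 / 0.05000 = 0.03633 mol/L
Dilution factor = 250.0 / 4.947 = 50.54
[H3PO4]_stock = 0.03633 × 50.54 = 1.836 mol/L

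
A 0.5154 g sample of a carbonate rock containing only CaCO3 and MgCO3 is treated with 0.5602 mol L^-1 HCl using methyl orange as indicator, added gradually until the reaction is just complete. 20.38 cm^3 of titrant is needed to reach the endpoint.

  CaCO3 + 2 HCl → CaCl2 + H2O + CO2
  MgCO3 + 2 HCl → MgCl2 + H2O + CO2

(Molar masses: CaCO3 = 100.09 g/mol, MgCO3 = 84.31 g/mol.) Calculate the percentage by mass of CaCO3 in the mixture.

41.99 %

n(HCl) = 0.02038 × 0.5602 = 0.01142 mol
Let x = n(CaCO3), y = n(MgCO3).
Titrant: 2x + 2y = 0.01142;  mass: 100.09x + 84.31y = 0.5154
Solving, x = 2.162 × 10^-3 mol, y = 3.546 × 10^-3 mol
mass of CaCO3 = 2.162 × 10^-3 × 100.09 = 0.2164 g
% CaCO3 = 0.2164 / 0.5154 × 100 = 41.99 %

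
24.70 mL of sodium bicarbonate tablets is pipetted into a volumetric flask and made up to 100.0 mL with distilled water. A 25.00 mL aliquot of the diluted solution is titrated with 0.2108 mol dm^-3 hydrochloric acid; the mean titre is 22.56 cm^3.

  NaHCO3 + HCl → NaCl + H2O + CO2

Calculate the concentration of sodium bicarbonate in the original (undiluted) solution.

n(HCl) = 0.02256 × 0.2108 = 4.756 × 10^-3 mol
n(NaHCO3) in the aliquot = 4.756 × 10^-3 mol (1:1 ratio)
[NaHCO3]_dilute = 4.756 × 10^-3 / 0.02500 = 0.1902 mol/L
Dilution factor = 100.0 / 24.70 = 4.049
[NaHCO3]_stock = 0.1902 × 4.049 = 0.7701 mol/L

0.7701 mol/L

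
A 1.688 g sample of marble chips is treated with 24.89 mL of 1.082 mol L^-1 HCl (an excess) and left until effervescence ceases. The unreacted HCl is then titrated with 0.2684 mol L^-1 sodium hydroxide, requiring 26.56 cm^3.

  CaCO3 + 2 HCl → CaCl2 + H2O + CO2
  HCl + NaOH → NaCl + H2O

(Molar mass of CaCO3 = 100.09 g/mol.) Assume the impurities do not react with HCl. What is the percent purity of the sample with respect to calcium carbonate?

n(HCl) added = 0.02489 × 1.082 = 0.02693 mol
n(NaOH) used in back-titration = 0.02656 × 0.2684 = 7.129 × 10^-3 mol
n(HCl) left over = 7.129 × 10^-3 mol (1:1 ratio)
n(HCl) consumed by analyte = 0.02693 − 7.129 × 10^-3 = 0.01980 mol
From the 1:2 ratio, n(CaCO3) = 1/2 × 0.01980 = 9.901 × 10^-3 mol
mass of CaCO3 = 9.901 × 10^-3 × 100.09 = 0.9910 g
% CaCO3 = 0.9910 / 1.688 × 100 = 58.71 %

58.71 %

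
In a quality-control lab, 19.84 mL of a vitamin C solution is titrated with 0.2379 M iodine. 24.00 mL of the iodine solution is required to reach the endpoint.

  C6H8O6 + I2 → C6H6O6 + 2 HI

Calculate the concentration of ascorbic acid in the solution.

n(I2) = 0.02400 L × 0.2379 mol/L = 5.710 × 10^-3 mol
n(C6H8O6) = 5.710 × 10^-3 mol (1:1 mole ratio)
[C6H8O6] = 5.710 × 10^-3 mol / 0.01984 L = 0.2878 mol/L

0.2878 M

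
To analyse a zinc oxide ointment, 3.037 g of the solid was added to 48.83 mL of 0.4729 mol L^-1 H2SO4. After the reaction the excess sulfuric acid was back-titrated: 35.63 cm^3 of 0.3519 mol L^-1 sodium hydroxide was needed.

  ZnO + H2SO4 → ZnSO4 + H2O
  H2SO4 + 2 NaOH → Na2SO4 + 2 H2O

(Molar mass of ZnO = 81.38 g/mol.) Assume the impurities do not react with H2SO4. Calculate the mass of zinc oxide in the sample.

1.369 g

n(H2SO4) added = 0.04883 × 0.4729 = 0.02309 mol
n(NaOH) used in back-titration = 0.03563 × 0.3519 = 0.01254 mol
From the 1:2 ratio, n(H2SO4) left over = 1/2 × 0.01254 = 6.269 × 10^-3 mol
n(H2SO4) consumed by analyte = 0.02309 − 6.269 × 10^-3 = 0.01682 mol
n(ZnO) = 0.01682 mol (1:1 ratio)
mass of ZnO = 0.01682 × 81.38 = 1.369 g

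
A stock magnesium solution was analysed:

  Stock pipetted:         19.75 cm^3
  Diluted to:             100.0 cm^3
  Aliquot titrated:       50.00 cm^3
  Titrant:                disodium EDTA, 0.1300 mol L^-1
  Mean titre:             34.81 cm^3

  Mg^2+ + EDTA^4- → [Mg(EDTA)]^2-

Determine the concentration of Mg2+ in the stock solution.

0.4583 mol/L

n(EDTA) = 0.03481 × 0.1300 = 4.525 × 10^-3 mol
n(Mg2+) in the aliquot = 4.525 × 10^-3 mol (1:1 ratio)
[Mg2+]_dilute = 4.525 × 10^-3 / 0.05000 = 0.09051 mol/L
Dilution factor = 100.0 / 19.75 = 5.063
[Mg2+]_stock = 0.09051 × 5.063 = 0.4583 mol/L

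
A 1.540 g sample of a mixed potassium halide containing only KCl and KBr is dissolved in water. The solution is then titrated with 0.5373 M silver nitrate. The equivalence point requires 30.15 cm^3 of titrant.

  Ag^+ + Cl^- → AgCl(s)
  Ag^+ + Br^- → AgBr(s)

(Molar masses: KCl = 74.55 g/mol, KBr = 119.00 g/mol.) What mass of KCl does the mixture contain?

n(AgNO3) = 0.03015 × 0.5373 = 0.01620 mol
Let x = n(KCl), y = n(KBr).
Titrant: 1x + 1y = 0.01620;  mass: 74.55x + 119.00y = 1.540
Solving, x = 8.723 × 10^-3 mol, y = 7.476 × 10^-3 mol
mass of KCl = 8.723 × 10^-3 × 74.55 = 0.6503 g

0.6503 g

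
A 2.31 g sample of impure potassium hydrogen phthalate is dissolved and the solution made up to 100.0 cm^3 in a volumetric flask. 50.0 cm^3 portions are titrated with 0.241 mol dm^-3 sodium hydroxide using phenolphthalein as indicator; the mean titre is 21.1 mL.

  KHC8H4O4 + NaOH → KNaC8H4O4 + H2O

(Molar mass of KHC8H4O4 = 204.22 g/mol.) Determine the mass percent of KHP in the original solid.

n(NaOH) per titration = 0.0211 × 0.241 = 5.09 × 10^-3 mol
n(KHC8H4O4) in each aliquot = 5.09 × 10^-3 mol (1:1 ratio)
n(KHC8H4O4) in the whole flask = 5.09 × 10^-3 × 100.0/50.0 = 0.0102 mol
mass of KHC8H4O4 = 0.0102 × 204.22 = 2.08 g
% KHC8H4O4 = 2.08 / 2.31 × 100 = 89.9 %

89.9 %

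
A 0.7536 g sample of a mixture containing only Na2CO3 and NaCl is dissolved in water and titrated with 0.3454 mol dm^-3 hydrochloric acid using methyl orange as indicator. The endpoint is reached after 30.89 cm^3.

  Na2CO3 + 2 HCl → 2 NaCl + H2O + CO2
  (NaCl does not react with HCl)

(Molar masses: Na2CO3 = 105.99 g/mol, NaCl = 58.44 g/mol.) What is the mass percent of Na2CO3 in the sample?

75.03 %

n(HCl) = 0.03089 × 0.3454 = 0.01067 mol
Let x = n(Na2CO3), y = n(NaCl).
Titrant: 2x = 0.01067;  mass: 105.99x + 58.44y = 0.7536
Solving, x = 5.335 × 10^-3 mol, y = 3.220 × 10^-3 mol
mass of Na2CO3 = 5.335 × 10^-3 × 105.99 = 0.5654 g
% Na2CO3 = 0.5654 / 0.7536 × 100 = 75.03 %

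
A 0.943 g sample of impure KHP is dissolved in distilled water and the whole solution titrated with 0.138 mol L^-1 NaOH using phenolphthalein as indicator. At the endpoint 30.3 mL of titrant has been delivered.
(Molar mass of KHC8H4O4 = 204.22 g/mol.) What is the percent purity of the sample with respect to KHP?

KHC8H4O4 + NaOH → KNaC8H4O4 + H2O
n(NaOH) = 0.0303 L × 0.138 mol/L = 4.18 × 10^-3 mol
n(KHC8H4O4) = 4.18 × 10^-3 mol (1:1 ratio)
mass of KHC8H4O4 = 4.18 × 10^-3 × 204.22 g/mol = 0.854 g
% KHC8H4O4 = 0.854 / 0.943 × 100 = 90.6 %

90.6 %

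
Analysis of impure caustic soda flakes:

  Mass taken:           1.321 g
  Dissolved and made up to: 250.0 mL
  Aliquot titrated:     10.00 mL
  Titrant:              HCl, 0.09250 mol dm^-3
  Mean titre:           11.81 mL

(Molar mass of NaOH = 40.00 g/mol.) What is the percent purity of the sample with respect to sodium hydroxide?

NaOH + HCl → NaCl + H2O
n(HCl) per titration = 0.01181 × 0.09250 = 1.092 × 10^-3 mol
n(NaOH) in each aliquot = 1.092 × 10^-3 mol (1:1 ratio)
n(NaOH) in the whole flask = 1.092 × 10^-3 × 250.0/10.00 = 0.02731 mol
mass of NaOH = 0.02731 × 40.00 = 1.092 g
% NaOH = 1.092 / 1.321 × 100 = 82.70 %

82.70 %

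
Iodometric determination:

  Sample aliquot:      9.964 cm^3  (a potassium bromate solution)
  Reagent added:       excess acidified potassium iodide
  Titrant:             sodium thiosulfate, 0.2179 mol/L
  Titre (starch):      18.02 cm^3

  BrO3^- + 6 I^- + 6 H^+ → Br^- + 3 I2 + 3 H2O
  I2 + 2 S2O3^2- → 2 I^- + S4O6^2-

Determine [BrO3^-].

0.06568 mol/L

n(S2O3^2-) = 0.01802 × 0.2179 = 3.927 × 10^-3 mol
n(I2) = n(S2O3^2-)/2 = 1.963 × 10^-3 mol
From the 1:3 ratio, n(BrO3^-) in the aliquot = 1/3 × 1.963 × 10^-3 = 6.544 × 10^-4 mol
[BrO3^-] = 6.544 × 10^-4 / 0.009964 = 0.06568 mol/L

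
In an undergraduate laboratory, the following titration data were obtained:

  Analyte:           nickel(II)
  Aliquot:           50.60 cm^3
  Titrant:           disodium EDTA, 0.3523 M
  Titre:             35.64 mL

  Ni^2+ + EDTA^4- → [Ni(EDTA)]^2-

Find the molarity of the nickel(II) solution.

n(EDTA) = 0.03564 L × 0.3523 mol/L = 0.01256 mol
n(Ni2+) = 0.01256 mol (1:1 mole ratio)
[Ni2+] = 0.01256 mol / 0.05060 L = 0.2481 mol/L

0.2481 M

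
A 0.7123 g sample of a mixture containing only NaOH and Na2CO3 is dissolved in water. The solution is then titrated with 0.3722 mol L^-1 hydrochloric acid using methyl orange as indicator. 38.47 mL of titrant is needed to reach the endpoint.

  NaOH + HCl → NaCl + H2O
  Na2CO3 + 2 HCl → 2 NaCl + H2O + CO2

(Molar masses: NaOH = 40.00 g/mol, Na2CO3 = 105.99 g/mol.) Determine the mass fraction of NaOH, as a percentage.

20.10 %

n(HCl) = 0.03847 × 0.3722 = 0.01432 mol
Let x = n(NaOH), y = n(Na2CO3).
Titrant: 1x + 2y = 0.01432;  mass: 40.00x + 105.99y = 0.7123
Solving, x = 3.579 × 10^-3 mol, y = 5.370 × 10^-3 mol
mass of NaOH = 3.579 × 10^-3 × 40.00 = 0.1432 g
% NaOH = 0.1432 / 0.7123 × 100 = 20.10 %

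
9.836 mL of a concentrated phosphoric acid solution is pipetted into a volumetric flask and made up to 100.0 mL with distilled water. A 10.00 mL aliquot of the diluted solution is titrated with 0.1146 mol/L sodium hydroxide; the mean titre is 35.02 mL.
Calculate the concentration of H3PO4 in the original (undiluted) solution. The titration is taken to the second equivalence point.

H3PO4 + 2 NaOH → Na2HPO4 + 2 H2O
n(NaOH) = 0.03502 × 0.1146 = 4.013 × 10^-3 mol
From the 1:2 ratio, n(H3PO4) in the aliquot = 1/2 × 4.013 × 10^-3 = 2.007 × 10^-3 mol
[H3PO4]_dilute = 2.007 × 10^-3 / 0.01000 = 0.2007 mol/L
Dilution factor = 100.0 / 9.836 = 10.17
[H3PO4]_stock = 0.2007 × 10.17 = 2.040 mol/L

2.040 mol/L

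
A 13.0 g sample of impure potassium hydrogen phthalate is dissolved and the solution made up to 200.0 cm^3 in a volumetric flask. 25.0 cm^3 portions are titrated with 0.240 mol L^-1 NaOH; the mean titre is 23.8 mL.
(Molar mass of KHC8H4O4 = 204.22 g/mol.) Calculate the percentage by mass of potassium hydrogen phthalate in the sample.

71.8 %

KHC8H4O4 + NaOH → KNaC8H4O4 + H2O
n(NaOH) per titration = 0.0238 × 0.240 = 5.71 × 10^-3 mol
n(KHC8H4O4) in each aliquot = 5.71 × 10^-3 mol (1:1 ratio)
n(KHC8H4O4) in the whole flask = 5.71 × 10^-3 × 200.0/25.0 = 0.0457 mol
mass of KHC8H4O4 = 0.0457 × 204.22 = 9.33 g
% KHC8H4O4 = 9.33 / 13.0 × 100 = 71.8 %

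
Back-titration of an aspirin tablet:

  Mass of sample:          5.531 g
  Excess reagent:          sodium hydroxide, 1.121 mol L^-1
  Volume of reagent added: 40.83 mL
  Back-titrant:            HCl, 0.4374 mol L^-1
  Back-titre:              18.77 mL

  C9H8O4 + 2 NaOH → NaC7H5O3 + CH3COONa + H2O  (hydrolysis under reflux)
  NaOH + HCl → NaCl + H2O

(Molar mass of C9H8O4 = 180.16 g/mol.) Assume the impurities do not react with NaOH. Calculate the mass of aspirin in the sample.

n(NaOH) added = 0.04083 × 1.121 = 0.04577 mol
n(HCl) used in back-titration = 0.01877 × 0.4374 = 8.210 × 10^-3 mol
n(NaOH) left over = 8.210 × 10^-3 mol (1:1 ratio)
n(NaOH) consumed by analyte = 0.04577 − 8.210 × 10^-3 = 0.03756 mol
From the 1:2 ratio, n(C9H8O4) = 1/2 × 0.03756 = 0.01878 mol
mass of C9H8O4 = 0.01878 × 180.16 = 3.383 g

3.383 g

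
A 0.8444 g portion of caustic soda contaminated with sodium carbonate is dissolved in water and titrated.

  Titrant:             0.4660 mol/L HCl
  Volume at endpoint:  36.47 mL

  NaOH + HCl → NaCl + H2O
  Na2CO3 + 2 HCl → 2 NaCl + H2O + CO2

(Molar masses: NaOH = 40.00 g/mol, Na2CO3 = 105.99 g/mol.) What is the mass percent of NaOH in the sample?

n(HCl) = 0.03647 × 0.4660 = 0.01700 mol
Let x = n(NaOH), y = n(Na2CO3).
Titrant: 1x + 2y = 0.01700;  mass: 40.00x + 105.99y = 0.8444
Solving, x = 4.329 × 10^-3 mol, y = 6.333 × 10^-3 mol
mass of NaOH = 4.329 × 10^-3 × 40.00 = 0.1731 g
% NaOH = 0.1731 / 0.8444 × 100 = 20.51 %

20.51 %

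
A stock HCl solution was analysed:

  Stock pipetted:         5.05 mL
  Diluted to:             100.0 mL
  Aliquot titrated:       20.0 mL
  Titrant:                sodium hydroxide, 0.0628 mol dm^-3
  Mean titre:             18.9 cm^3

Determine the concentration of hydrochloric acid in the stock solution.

1.18 mol/L

HCl + NaOH → NaCl + H2O
n(NaOH) = 0.0189 × 0.0628 = 1.19 × 10^-3 mol
n(HCl) in the aliquot = 1.19 × 10^-3 mol (1:1 ratio)
[HCl]_dilute = 1.19 × 10^-3 / 0.0200 = 0.0593 mol/L
Dilution factor = 100.0 / 5.05 = 19.80
[HCl]_stock = 0.0593 × 19.80 = 1.18 mol/L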